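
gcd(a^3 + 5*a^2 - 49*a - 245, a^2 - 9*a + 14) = a - 7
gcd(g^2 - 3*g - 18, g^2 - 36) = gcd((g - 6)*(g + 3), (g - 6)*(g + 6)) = g - 6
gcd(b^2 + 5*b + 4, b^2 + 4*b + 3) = b + 1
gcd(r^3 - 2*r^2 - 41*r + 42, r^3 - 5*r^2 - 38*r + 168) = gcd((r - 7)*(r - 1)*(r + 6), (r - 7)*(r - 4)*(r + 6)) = r^2 - r - 42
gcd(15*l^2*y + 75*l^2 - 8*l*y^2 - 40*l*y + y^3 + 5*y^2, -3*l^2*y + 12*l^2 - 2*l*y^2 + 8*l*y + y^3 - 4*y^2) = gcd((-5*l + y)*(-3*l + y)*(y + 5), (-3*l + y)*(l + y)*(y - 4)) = -3*l + y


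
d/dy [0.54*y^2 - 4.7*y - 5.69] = 1.08*y - 4.7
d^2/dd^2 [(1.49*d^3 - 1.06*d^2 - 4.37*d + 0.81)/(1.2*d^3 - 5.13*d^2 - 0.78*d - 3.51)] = (-7.105427357601e-15*d^7 + 15.29208*d^6 - 29.3889599999998*d^5 + 244.76472*d^4 - 423.84096*d^3 + 41.469894*d^2 + 622.184004*d - 30.374838)/(1.728*d^9 - 22.1616*d^8 + 91.37124*d^7 - 121.358817*d^6 + 70.254054*d^5 - 266.768073*d^4 - 40.391676*d^3 - 196.012791*d^2 - 28.829034*d - 43.243551)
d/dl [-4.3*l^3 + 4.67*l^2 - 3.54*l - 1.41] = -12.9*l^2 + 9.34*l - 3.54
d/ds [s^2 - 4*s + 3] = 2*s - 4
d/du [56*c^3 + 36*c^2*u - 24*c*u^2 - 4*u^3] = 36*c^2 - 48*c*u - 12*u^2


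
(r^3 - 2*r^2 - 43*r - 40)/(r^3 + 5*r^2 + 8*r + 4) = (r^2 - 3*r - 40)/(r^2 + 4*r + 4)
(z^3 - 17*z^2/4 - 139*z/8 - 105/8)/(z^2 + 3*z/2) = z - 23/4 - 35/(4*z)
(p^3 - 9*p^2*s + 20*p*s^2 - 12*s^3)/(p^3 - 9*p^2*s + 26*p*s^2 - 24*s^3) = (p^2 - 7*p*s + 6*s^2)/(p^2 - 7*p*s + 12*s^2)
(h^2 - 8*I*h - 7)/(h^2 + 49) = (h - I)/(h + 7*I)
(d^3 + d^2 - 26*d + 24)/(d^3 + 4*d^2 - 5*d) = (d^2 + 2*d - 24)/(d*(d + 5))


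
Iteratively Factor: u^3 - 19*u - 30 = (u + 3)*(u^2 - 3*u - 10) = (u - 5)*(u + 3)*(u + 2)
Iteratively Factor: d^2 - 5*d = (d - 5)*(d)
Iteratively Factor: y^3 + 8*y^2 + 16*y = (y)*(y^2 + 8*y + 16) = y*(y + 4)*(y + 4)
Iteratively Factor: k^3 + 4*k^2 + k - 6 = (k + 3)*(k^2 + k - 2) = (k - 1)*(k + 3)*(k + 2)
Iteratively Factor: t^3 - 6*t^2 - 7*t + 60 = (t + 3)*(t^2 - 9*t + 20) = (t - 5)*(t + 3)*(t - 4)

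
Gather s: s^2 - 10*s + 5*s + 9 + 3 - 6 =s^2 - 5*s + 6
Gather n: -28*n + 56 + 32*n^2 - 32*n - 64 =32*n^2 - 60*n - 8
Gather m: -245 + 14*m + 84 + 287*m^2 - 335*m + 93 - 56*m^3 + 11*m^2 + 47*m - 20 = -56*m^3 + 298*m^2 - 274*m - 88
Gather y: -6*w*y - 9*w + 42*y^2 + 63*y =-9*w + 42*y^2 + y*(63 - 6*w)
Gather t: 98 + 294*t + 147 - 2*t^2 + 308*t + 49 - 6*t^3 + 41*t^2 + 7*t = -6*t^3 + 39*t^2 + 609*t + 294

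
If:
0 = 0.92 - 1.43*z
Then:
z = 0.64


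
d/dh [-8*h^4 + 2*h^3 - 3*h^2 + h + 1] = -32*h^3 + 6*h^2 - 6*h + 1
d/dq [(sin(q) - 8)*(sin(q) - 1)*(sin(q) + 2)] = (3*sin(q)^2 - 14*sin(q) - 10)*cos(q)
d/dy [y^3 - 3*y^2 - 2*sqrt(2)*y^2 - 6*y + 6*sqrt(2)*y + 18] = 3*y^2 - 6*y - 4*sqrt(2)*y - 6 + 6*sqrt(2)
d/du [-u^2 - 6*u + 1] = -2*u - 6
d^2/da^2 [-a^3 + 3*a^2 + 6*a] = 6 - 6*a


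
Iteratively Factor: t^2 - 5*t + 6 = (t - 3)*(t - 2)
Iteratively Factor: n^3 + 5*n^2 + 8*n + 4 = (n + 2)*(n^2 + 3*n + 2) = (n + 2)^2*(n + 1)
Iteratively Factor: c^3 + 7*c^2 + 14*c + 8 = (c + 1)*(c^2 + 6*c + 8) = (c + 1)*(c + 4)*(c + 2)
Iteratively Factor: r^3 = (r)*(r^2) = r^2*(r)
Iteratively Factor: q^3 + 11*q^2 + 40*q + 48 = (q + 3)*(q^2 + 8*q + 16) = (q + 3)*(q + 4)*(q + 4)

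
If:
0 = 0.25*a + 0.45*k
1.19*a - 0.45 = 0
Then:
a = 0.38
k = -0.21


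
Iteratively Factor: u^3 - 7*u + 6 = (u - 1)*(u^2 + u - 6) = (u - 1)*(u + 3)*(u - 2)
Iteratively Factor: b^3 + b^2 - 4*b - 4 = (b + 2)*(b^2 - b - 2) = (b + 1)*(b + 2)*(b - 2)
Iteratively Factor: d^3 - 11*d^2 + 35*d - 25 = (d - 5)*(d^2 - 6*d + 5) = (d - 5)*(d - 1)*(d - 5)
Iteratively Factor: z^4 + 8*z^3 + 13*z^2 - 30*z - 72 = (z + 3)*(z^3 + 5*z^2 - 2*z - 24) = (z - 2)*(z + 3)*(z^2 + 7*z + 12) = (z - 2)*(z + 3)*(z + 4)*(z + 3)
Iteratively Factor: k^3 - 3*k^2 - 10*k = (k - 5)*(k^2 + 2*k) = (k - 5)*(k + 2)*(k)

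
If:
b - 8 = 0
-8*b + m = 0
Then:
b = 8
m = 64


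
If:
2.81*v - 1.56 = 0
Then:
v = 0.56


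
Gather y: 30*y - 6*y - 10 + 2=24*y - 8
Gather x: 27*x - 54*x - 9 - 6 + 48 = 33 - 27*x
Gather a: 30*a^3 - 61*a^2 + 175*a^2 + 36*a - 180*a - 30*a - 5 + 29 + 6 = 30*a^3 + 114*a^2 - 174*a + 30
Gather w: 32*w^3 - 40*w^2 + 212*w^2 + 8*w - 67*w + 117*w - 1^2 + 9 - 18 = 32*w^3 + 172*w^2 + 58*w - 10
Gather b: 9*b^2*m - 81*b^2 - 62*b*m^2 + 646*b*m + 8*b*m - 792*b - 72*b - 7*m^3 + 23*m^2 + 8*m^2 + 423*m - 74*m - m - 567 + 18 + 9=b^2*(9*m - 81) + b*(-62*m^2 + 654*m - 864) - 7*m^3 + 31*m^2 + 348*m - 540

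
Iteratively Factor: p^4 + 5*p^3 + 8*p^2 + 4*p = (p + 1)*(p^3 + 4*p^2 + 4*p) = p*(p + 1)*(p^2 + 4*p + 4) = p*(p + 1)*(p + 2)*(p + 2)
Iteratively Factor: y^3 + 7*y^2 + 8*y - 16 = (y + 4)*(y^2 + 3*y - 4) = (y + 4)^2*(y - 1)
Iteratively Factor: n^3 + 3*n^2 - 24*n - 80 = (n + 4)*(n^2 - n - 20) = (n + 4)^2*(n - 5)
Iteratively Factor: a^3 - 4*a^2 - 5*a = (a)*(a^2 - 4*a - 5) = a*(a - 5)*(a + 1)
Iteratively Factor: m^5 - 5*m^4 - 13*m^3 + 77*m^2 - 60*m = (m + 4)*(m^4 - 9*m^3 + 23*m^2 - 15*m) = (m - 3)*(m + 4)*(m^3 - 6*m^2 + 5*m) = (m - 5)*(m - 3)*(m + 4)*(m^2 - m) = (m - 5)*(m - 3)*(m - 1)*(m + 4)*(m)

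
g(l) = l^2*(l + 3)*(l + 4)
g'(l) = l^2*(l + 3) + l^2*(l + 4) + 2*l*(l + 3)*(l + 4)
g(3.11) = 420.18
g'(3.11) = 398.08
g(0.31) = 1.37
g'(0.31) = 9.58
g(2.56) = 239.03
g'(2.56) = 266.17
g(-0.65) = 3.33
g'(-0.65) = -7.83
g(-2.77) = 2.17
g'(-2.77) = 9.64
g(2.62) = 255.39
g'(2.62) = 278.97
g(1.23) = 33.47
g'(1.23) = 68.73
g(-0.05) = 0.03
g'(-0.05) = -1.15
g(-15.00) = 29700.00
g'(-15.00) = -9135.00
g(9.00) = 12636.00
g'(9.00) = 4833.00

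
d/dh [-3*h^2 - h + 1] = -6*h - 1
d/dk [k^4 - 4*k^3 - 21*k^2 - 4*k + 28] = 4*k^3 - 12*k^2 - 42*k - 4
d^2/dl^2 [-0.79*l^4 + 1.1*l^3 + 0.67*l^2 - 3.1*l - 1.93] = -9.48*l^2 + 6.6*l + 1.34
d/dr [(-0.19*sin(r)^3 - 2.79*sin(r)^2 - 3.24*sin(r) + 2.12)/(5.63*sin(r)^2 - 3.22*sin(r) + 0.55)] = (-1.0697*sin(r)^4 + 1.2236*sin(r)^3 + 26.9115*sin(r)^2 - 26.9402*sin(r) + 5.0444)*cos(r)/(31.6969*sin(r)^4 - 36.2572*sin(r)^3 + 16.5614*sin(r)^2 - 3.542*sin(r) + 0.3025)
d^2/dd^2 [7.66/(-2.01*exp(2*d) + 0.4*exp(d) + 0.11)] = (7.66*(4.02*exp(d) - 0.4)*(8.04*exp(d) - 0.8)*exp(d) + (61.5864*exp(d) - 3.064)*(-2.01*exp(2*d) + 0.4*exp(d) + 0.11))*exp(d)/(-2.01*exp(2*d) + 0.4*exp(d) + 0.11)^3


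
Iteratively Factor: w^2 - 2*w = (w)*(w - 2)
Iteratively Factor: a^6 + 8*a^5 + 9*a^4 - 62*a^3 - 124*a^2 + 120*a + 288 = (a - 2)*(a^5 + 10*a^4 + 29*a^3 - 4*a^2 - 132*a - 144) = (a - 2)*(a + 3)*(a^4 + 7*a^3 + 8*a^2 - 28*a - 48) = (a - 2)*(a + 2)*(a + 3)*(a^3 + 5*a^2 - 2*a - 24) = (a - 2)^2*(a + 2)*(a + 3)*(a^2 + 7*a + 12) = (a - 2)^2*(a + 2)*(a + 3)*(a + 4)*(a + 3)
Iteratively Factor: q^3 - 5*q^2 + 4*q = (q - 4)*(q^2 - q) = q*(q - 4)*(q - 1)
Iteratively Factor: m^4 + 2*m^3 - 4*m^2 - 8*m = (m)*(m^3 + 2*m^2 - 4*m - 8) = m*(m - 2)*(m^2 + 4*m + 4) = m*(m - 2)*(m + 2)*(m + 2)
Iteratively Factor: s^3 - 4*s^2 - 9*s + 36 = (s + 3)*(s^2 - 7*s + 12) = (s - 4)*(s + 3)*(s - 3)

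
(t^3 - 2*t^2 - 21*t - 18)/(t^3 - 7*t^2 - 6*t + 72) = (t + 1)/(t - 4)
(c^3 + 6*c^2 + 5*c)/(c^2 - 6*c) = (c^2 + 6*c + 5)/(c - 6)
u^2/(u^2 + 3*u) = u/(u + 3)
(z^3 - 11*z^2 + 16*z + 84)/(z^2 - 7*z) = z - 4 - 12/z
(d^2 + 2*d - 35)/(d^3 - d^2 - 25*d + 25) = (d + 7)/(d^2 + 4*d - 5)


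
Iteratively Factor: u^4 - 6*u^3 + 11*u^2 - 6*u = (u)*(u^3 - 6*u^2 + 11*u - 6) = u*(u - 2)*(u^2 - 4*u + 3) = u*(u - 3)*(u - 2)*(u - 1)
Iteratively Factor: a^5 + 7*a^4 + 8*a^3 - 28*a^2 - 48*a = (a + 3)*(a^4 + 4*a^3 - 4*a^2 - 16*a) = (a + 3)*(a + 4)*(a^3 - 4*a) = (a + 2)*(a + 3)*(a + 4)*(a^2 - 2*a) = a*(a + 2)*(a + 3)*(a + 4)*(a - 2)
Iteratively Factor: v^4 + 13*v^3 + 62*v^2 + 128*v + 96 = (v + 3)*(v^3 + 10*v^2 + 32*v + 32) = (v + 3)*(v + 4)*(v^2 + 6*v + 8) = (v + 3)*(v + 4)^2*(v + 2)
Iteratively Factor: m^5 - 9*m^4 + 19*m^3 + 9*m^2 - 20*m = (m - 1)*(m^4 - 8*m^3 + 11*m^2 + 20*m) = (m - 4)*(m - 1)*(m^3 - 4*m^2 - 5*m) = m*(m - 4)*(m - 1)*(m^2 - 4*m - 5) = m*(m - 5)*(m - 4)*(m - 1)*(m + 1)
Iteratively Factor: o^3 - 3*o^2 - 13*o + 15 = (o - 1)*(o^2 - 2*o - 15) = (o - 5)*(o - 1)*(o + 3)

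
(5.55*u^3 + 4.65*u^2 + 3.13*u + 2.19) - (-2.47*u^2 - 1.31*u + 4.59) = 5.55*u^3 + 7.12*u^2 + 4.44*u - 2.4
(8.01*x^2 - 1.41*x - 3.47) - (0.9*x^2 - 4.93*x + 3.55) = 7.11*x^2 + 3.52*x - 7.02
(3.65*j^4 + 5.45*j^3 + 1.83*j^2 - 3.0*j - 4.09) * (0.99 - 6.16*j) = -22.484*j^5 - 29.9585*j^4 - 5.8773*j^3 + 20.2917*j^2 + 22.2244*j - 4.0491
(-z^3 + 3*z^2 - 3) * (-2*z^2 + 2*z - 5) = 2*z^5 - 8*z^4 + 11*z^3 - 9*z^2 - 6*z + 15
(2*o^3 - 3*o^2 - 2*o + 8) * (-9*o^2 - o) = -18*o^5 + 25*o^4 + 21*o^3 - 70*o^2 - 8*o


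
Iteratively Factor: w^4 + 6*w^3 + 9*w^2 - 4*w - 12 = (w + 2)*(w^3 + 4*w^2 + w - 6) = (w + 2)*(w + 3)*(w^2 + w - 2) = (w - 1)*(w + 2)*(w + 3)*(w + 2)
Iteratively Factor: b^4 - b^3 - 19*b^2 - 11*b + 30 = (b - 1)*(b^3 - 19*b - 30) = (b - 5)*(b - 1)*(b^2 + 5*b + 6) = (b - 5)*(b - 1)*(b + 3)*(b + 2)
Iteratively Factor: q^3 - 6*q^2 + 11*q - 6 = (q - 3)*(q^2 - 3*q + 2) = (q - 3)*(q - 1)*(q - 2)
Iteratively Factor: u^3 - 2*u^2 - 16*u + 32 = (u + 4)*(u^2 - 6*u + 8) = (u - 2)*(u + 4)*(u - 4)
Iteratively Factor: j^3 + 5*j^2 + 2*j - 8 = (j + 2)*(j^2 + 3*j - 4) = (j + 2)*(j + 4)*(j - 1)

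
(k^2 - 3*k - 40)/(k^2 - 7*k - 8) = (k + 5)/(k + 1)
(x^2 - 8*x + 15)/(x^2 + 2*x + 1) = (x^2 - 8*x + 15)/(x^2 + 2*x + 1)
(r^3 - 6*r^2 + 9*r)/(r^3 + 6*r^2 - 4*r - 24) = r*(r^2 - 6*r + 9)/(r^3 + 6*r^2 - 4*r - 24)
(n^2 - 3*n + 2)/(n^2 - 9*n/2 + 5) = 2*(n - 1)/(2*n - 5)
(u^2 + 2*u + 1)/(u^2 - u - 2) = (u + 1)/(u - 2)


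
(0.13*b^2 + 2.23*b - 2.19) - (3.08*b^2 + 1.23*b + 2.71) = -2.95*b^2 + 1.0*b - 4.9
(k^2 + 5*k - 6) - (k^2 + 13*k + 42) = -8*k - 48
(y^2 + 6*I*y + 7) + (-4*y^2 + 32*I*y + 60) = -3*y^2 + 38*I*y + 67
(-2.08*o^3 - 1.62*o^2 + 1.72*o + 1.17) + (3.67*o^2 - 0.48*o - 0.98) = -2.08*o^3 + 2.05*o^2 + 1.24*o + 0.19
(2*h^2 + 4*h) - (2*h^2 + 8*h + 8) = -4*h - 8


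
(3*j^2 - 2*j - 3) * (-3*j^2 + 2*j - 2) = -9*j^4 + 12*j^3 - j^2 - 2*j + 6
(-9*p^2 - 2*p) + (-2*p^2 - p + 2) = -11*p^2 - 3*p + 2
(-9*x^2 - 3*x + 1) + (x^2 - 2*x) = -8*x^2 - 5*x + 1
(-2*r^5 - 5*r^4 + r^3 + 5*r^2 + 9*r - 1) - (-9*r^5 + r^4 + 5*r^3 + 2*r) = 7*r^5 - 6*r^4 - 4*r^3 + 5*r^2 + 7*r - 1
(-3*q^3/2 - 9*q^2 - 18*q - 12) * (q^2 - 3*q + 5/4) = -3*q^5/2 - 9*q^4/2 + 57*q^3/8 + 123*q^2/4 + 27*q/2 - 15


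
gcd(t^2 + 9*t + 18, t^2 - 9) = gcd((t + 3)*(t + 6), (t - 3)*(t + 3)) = t + 3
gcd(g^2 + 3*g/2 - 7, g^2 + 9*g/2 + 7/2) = g + 7/2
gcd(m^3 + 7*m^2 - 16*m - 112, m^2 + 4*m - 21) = m + 7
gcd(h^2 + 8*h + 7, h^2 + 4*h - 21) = h + 7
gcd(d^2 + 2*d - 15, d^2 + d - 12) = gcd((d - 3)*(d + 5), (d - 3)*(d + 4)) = d - 3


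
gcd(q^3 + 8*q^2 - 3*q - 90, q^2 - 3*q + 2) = 1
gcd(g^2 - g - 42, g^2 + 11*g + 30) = g + 6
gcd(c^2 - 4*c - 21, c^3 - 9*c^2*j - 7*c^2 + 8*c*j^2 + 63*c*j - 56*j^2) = c - 7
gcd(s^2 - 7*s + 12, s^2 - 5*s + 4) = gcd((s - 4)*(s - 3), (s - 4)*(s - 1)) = s - 4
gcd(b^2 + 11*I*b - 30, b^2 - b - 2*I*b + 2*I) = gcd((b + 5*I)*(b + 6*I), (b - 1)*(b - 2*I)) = 1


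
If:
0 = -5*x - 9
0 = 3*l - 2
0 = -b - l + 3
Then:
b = 7/3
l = 2/3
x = -9/5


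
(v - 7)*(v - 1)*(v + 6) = v^3 - 2*v^2 - 41*v + 42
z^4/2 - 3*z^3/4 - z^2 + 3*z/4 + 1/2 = (z/2 + 1/2)*(z - 2)*(z - 1)*(z + 1/2)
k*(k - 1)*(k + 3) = k^3 + 2*k^2 - 3*k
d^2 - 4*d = d*(d - 4)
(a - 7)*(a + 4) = a^2 - 3*a - 28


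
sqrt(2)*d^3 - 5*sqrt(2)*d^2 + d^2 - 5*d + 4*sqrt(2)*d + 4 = (d - 4)*(d - 1)*(sqrt(2)*d + 1)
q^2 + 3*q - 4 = (q - 1)*(q + 4)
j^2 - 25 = (j - 5)*(j + 5)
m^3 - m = m*(m - 1)*(m + 1)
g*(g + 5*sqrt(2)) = g^2 + 5*sqrt(2)*g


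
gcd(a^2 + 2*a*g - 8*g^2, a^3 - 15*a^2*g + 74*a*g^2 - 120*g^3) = 1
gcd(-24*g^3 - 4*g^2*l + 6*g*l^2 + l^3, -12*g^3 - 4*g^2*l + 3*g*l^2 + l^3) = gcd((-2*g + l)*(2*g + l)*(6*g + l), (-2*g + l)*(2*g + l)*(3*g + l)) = 4*g^2 - l^2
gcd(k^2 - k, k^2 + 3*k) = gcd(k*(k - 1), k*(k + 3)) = k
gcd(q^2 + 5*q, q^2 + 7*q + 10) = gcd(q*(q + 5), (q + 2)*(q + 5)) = q + 5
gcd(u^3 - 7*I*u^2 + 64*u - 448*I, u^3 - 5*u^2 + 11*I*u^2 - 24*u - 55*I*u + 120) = u + 8*I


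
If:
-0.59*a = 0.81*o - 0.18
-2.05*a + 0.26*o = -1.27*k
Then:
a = 0.305084745762712 - 1.3728813559322*o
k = 0.492459628987055 - 2.42079273989056*o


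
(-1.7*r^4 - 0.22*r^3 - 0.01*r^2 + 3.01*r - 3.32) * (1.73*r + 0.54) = -2.941*r^5 - 1.2986*r^4 - 0.1361*r^3 + 5.2019*r^2 - 4.1182*r - 1.7928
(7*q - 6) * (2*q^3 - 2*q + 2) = 14*q^4 - 12*q^3 - 14*q^2 + 26*q - 12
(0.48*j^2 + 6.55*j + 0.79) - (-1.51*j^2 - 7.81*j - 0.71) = 1.99*j^2 + 14.36*j + 1.5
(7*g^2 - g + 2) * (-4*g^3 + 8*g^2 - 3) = -28*g^5 + 60*g^4 - 16*g^3 - 5*g^2 + 3*g - 6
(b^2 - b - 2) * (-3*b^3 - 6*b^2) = -3*b^5 - 3*b^4 + 12*b^3 + 12*b^2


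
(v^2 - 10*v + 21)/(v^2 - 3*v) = (v - 7)/v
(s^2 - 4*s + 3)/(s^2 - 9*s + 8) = (s - 3)/(s - 8)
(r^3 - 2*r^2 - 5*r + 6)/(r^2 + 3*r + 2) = (r^2 - 4*r + 3)/(r + 1)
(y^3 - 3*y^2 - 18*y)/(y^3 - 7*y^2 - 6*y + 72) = y/(y - 4)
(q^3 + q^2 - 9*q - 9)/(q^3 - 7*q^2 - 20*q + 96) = (q^2 + 4*q + 3)/(q^2 - 4*q - 32)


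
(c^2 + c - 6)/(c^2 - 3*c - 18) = (c - 2)/(c - 6)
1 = 1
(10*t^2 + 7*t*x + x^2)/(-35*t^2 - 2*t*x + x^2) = (2*t + x)/(-7*t + x)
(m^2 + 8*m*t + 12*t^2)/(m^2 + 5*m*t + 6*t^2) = (m + 6*t)/(m + 3*t)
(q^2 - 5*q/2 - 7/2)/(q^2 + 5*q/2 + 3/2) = (2*q - 7)/(2*q + 3)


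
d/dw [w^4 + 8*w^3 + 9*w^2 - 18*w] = 4*w^3 + 24*w^2 + 18*w - 18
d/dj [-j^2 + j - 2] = 1 - 2*j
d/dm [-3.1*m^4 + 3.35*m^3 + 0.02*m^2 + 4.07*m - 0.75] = -12.4*m^3 + 10.05*m^2 + 0.04*m + 4.07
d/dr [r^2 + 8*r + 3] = 2*r + 8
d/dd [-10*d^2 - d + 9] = -20*d - 1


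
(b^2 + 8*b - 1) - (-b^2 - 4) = 2*b^2 + 8*b + 3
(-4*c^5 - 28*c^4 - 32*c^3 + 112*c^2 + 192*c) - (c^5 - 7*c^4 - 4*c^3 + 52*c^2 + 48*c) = -5*c^5 - 21*c^4 - 28*c^3 + 60*c^2 + 144*c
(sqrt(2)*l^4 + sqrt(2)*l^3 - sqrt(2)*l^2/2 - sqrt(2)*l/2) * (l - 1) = sqrt(2)*l^5 - 3*sqrt(2)*l^3/2 + sqrt(2)*l/2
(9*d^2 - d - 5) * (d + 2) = 9*d^3 + 17*d^2 - 7*d - 10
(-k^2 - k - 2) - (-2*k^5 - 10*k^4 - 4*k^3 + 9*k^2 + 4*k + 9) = 2*k^5 + 10*k^4 + 4*k^3 - 10*k^2 - 5*k - 11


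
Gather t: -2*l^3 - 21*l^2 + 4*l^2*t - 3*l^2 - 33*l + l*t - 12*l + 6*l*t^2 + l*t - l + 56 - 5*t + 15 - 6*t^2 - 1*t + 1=-2*l^3 - 24*l^2 - 46*l + t^2*(6*l - 6) + t*(4*l^2 + 2*l - 6) + 72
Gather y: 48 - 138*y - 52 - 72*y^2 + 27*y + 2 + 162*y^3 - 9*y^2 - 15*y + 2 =162*y^3 - 81*y^2 - 126*y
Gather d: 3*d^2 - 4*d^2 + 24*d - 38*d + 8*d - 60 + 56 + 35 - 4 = -d^2 - 6*d + 27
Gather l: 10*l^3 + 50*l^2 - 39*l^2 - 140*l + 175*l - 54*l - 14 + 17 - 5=10*l^3 + 11*l^2 - 19*l - 2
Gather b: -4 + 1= -3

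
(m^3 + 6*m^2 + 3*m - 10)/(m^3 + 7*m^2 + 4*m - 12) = (m + 5)/(m + 6)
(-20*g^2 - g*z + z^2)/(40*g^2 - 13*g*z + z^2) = (4*g + z)/(-8*g + z)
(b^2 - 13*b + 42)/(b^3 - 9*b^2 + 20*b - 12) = (b - 7)/(b^2 - 3*b + 2)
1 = 1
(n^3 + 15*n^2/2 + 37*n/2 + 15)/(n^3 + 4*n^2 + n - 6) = (n + 5/2)/(n - 1)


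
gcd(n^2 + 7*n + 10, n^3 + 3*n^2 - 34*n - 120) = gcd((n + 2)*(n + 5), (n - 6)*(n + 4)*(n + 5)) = n + 5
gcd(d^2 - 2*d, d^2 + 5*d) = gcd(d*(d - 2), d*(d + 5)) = d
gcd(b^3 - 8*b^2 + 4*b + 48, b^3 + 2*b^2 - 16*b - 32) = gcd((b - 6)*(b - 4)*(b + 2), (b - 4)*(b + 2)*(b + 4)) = b^2 - 2*b - 8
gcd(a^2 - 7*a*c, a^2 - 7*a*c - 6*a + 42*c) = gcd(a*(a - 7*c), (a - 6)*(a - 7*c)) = a - 7*c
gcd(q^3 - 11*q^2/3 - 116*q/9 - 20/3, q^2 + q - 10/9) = q + 5/3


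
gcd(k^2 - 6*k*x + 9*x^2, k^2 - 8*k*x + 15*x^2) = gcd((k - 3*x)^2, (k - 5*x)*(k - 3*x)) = -k + 3*x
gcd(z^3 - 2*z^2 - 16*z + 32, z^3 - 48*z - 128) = z + 4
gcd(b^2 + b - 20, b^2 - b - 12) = b - 4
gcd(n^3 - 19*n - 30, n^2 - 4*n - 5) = n - 5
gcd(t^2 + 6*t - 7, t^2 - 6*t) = 1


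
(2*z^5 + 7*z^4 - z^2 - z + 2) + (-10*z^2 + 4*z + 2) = 2*z^5 + 7*z^4 - 11*z^2 + 3*z + 4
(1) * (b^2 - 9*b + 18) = b^2 - 9*b + 18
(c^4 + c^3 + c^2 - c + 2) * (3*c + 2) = 3*c^5 + 5*c^4 + 5*c^3 - c^2 + 4*c + 4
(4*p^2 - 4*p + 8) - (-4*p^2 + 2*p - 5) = 8*p^2 - 6*p + 13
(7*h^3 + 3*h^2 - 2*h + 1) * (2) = 14*h^3 + 6*h^2 - 4*h + 2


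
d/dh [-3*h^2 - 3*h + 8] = -6*h - 3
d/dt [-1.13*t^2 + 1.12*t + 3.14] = 1.12 - 2.26*t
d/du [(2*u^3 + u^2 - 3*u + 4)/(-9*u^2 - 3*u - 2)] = 2*(-9*u^4 - 6*u^3 - 21*u^2 + 34*u + 9)/(81*u^4 + 54*u^3 + 45*u^2 + 12*u + 4)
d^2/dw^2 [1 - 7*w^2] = -14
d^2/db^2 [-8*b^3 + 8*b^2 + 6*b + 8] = 16 - 48*b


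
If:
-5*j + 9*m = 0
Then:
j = 9*m/5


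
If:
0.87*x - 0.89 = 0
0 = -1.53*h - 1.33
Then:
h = -0.87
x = 1.02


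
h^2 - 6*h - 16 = (h - 8)*(h + 2)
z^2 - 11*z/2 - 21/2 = (z - 7)*(z + 3/2)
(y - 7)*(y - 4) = y^2 - 11*y + 28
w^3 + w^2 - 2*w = w*(w - 1)*(w + 2)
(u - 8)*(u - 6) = u^2 - 14*u + 48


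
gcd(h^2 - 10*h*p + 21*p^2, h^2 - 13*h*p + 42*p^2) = -h + 7*p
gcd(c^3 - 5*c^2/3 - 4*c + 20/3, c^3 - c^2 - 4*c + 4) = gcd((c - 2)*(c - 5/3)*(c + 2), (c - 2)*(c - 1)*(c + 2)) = c^2 - 4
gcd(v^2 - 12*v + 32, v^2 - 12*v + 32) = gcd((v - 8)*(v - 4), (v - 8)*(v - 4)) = v^2 - 12*v + 32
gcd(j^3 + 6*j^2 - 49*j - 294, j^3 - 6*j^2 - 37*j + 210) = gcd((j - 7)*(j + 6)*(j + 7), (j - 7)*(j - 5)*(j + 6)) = j^2 - j - 42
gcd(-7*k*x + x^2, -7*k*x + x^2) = -7*k*x + x^2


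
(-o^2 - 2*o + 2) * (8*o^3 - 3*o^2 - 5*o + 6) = -8*o^5 - 13*o^4 + 27*o^3 - 2*o^2 - 22*o + 12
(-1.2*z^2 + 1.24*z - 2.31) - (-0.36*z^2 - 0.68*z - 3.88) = -0.84*z^2 + 1.92*z + 1.57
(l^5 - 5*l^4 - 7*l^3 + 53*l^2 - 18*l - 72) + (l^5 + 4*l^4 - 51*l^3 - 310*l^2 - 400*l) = 2*l^5 - l^4 - 58*l^3 - 257*l^2 - 418*l - 72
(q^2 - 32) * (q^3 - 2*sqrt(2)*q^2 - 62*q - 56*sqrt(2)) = q^5 - 2*sqrt(2)*q^4 - 94*q^3 + 8*sqrt(2)*q^2 + 1984*q + 1792*sqrt(2)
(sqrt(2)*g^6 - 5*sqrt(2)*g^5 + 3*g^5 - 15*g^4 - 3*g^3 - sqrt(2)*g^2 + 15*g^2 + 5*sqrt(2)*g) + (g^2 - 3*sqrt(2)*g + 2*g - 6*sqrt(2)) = sqrt(2)*g^6 - 5*sqrt(2)*g^5 + 3*g^5 - 15*g^4 - 3*g^3 - sqrt(2)*g^2 + 16*g^2 + 2*g + 2*sqrt(2)*g - 6*sqrt(2)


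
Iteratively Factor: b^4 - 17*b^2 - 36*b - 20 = (b + 1)*(b^3 - b^2 - 16*b - 20) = (b + 1)*(b + 2)*(b^2 - 3*b - 10) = (b - 5)*(b + 1)*(b + 2)*(b + 2)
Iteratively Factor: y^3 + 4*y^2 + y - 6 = (y - 1)*(y^2 + 5*y + 6) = (y - 1)*(y + 2)*(y + 3)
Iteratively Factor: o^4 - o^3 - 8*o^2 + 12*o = (o + 3)*(o^3 - 4*o^2 + 4*o) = (o - 2)*(o + 3)*(o^2 - 2*o) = (o - 2)^2*(o + 3)*(o)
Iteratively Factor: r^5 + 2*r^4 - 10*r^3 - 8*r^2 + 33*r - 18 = (r + 3)*(r^4 - r^3 - 7*r^2 + 13*r - 6) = (r - 1)*(r + 3)*(r^3 - 7*r + 6) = (r - 2)*(r - 1)*(r + 3)*(r^2 + 2*r - 3) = (r - 2)*(r - 1)^2*(r + 3)*(r + 3)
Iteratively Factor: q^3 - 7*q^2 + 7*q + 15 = (q - 5)*(q^2 - 2*q - 3) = (q - 5)*(q + 1)*(q - 3)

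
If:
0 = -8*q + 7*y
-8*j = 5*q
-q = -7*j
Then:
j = 0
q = 0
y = 0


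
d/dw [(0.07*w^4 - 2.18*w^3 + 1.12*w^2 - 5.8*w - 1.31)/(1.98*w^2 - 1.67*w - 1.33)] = (0.2772*w^5 - 4.6671*w^4 + 6.9088*w^3 + 18.3118*w^2 + 2.2084*w + 5.5263)/(3.9204*w^4 - 6.6132*w^3 - 2.4779*w^2 + 4.4422*w + 1.7689)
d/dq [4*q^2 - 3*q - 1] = 8*q - 3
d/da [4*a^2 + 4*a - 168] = 8*a + 4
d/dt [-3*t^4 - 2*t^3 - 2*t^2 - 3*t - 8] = -12*t^3 - 6*t^2 - 4*t - 3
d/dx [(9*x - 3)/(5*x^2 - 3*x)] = 3*(-15*x^2 + 10*x - 3)/(x^2*(25*x^2 - 30*x + 9))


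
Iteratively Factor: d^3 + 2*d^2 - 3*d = (d - 1)*(d^2 + 3*d) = d*(d - 1)*(d + 3)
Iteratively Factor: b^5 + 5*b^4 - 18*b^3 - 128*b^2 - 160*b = (b + 2)*(b^4 + 3*b^3 - 24*b^2 - 80*b) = (b - 5)*(b + 2)*(b^3 + 8*b^2 + 16*b) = b*(b - 5)*(b + 2)*(b^2 + 8*b + 16) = b*(b - 5)*(b + 2)*(b + 4)*(b + 4)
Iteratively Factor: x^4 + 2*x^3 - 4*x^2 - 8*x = (x + 2)*(x^3 - 4*x) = x*(x + 2)*(x^2 - 4) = x*(x - 2)*(x + 2)*(x + 2)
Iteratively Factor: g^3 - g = (g)*(g^2 - 1) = g*(g - 1)*(g + 1)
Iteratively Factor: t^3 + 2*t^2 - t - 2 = (t + 2)*(t^2 - 1) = (t - 1)*(t + 2)*(t + 1)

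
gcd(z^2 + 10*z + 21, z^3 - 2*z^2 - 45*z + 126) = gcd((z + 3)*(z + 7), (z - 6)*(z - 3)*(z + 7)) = z + 7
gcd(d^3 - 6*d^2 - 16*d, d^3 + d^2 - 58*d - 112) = d^2 - 6*d - 16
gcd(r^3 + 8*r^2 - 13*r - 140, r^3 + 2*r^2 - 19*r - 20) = r^2 + r - 20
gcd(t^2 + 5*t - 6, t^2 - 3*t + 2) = t - 1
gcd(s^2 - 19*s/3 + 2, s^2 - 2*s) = 1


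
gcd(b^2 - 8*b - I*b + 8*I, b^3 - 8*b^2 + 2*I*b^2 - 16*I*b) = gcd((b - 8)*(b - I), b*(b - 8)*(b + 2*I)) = b - 8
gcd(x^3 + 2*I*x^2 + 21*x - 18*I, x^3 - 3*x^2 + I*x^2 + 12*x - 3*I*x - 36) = x - 3*I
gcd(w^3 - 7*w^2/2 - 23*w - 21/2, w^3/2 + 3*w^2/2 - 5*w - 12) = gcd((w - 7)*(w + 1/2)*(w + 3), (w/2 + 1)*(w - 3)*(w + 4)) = 1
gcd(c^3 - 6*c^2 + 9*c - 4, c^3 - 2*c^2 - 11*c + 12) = c^2 - 5*c + 4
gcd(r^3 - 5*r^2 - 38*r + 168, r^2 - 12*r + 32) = r - 4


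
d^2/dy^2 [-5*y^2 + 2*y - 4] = -10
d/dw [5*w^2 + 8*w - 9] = 10*w + 8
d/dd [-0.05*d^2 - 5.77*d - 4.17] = -0.1*d - 5.77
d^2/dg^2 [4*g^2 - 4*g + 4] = 8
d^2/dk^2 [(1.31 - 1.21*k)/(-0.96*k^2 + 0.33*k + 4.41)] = ((3.3138 - 6.9696*k)*(-0.96*k^2 + 0.33*k + 4.41) - (1.21*k - 1.31)*(1.92*k - 0.33)*(3.84*k - 0.66))/(-0.96*k^2 + 0.33*k + 4.41)^3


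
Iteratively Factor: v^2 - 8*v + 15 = (v - 5)*(v - 3)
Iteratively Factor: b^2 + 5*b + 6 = (b + 3)*(b + 2)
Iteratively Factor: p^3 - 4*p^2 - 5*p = (p + 1)*(p^2 - 5*p) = (p - 5)*(p + 1)*(p)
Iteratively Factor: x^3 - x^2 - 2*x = (x)*(x^2 - x - 2) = x*(x + 1)*(x - 2)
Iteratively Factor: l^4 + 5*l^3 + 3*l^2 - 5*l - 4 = (l + 4)*(l^3 + l^2 - l - 1) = (l - 1)*(l + 4)*(l^2 + 2*l + 1) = (l - 1)*(l + 1)*(l + 4)*(l + 1)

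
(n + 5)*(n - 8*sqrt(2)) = n^2 - 8*sqrt(2)*n + 5*n - 40*sqrt(2)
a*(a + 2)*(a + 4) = a^3 + 6*a^2 + 8*a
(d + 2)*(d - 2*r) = d^2 - 2*d*r + 2*d - 4*r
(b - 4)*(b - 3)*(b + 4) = b^3 - 3*b^2 - 16*b + 48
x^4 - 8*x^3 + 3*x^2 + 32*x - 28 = (x - 7)*(x - 2)*(x - 1)*(x + 2)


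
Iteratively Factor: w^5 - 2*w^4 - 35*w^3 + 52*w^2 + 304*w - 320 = (w - 4)*(w^4 + 2*w^3 - 27*w^2 - 56*w + 80) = (w - 5)*(w - 4)*(w^3 + 7*w^2 + 8*w - 16) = (w - 5)*(w - 4)*(w - 1)*(w^2 + 8*w + 16) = (w - 5)*(w - 4)*(w - 1)*(w + 4)*(w + 4)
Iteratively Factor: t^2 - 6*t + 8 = (t - 4)*(t - 2)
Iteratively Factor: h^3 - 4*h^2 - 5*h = (h - 5)*(h^2 + h) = h*(h - 5)*(h + 1)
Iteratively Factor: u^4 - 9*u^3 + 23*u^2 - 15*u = (u - 1)*(u^3 - 8*u^2 + 15*u) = u*(u - 1)*(u^2 - 8*u + 15) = u*(u - 5)*(u - 1)*(u - 3)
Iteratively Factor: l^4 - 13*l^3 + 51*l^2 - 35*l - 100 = (l - 5)*(l^3 - 8*l^2 + 11*l + 20) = (l - 5)*(l + 1)*(l^2 - 9*l + 20) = (l - 5)^2*(l + 1)*(l - 4)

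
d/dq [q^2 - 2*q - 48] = 2*q - 2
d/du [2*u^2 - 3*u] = 4*u - 3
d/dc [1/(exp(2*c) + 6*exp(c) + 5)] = 2*(-exp(c) - 3)*exp(c)/(exp(2*c) + 6*exp(c) + 5)^2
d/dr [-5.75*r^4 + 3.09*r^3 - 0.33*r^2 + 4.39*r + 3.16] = -23.0*r^3 + 9.27*r^2 - 0.66*r + 4.39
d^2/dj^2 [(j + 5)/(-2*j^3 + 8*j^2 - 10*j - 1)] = 4*(-2*(j + 5)*(3*j^2 - 8*j + 5)^2 + (3*j^2 - 8*j + (j + 5)*(3*j - 4) + 5)*(2*j^3 - 8*j^2 + 10*j + 1))/(2*j^3 - 8*j^2 + 10*j + 1)^3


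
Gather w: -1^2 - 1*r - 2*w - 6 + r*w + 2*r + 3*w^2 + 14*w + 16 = r + 3*w^2 + w*(r + 12) + 9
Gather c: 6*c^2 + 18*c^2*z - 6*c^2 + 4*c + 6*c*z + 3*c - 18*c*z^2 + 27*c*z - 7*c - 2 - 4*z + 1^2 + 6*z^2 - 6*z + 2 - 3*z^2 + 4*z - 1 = 18*c^2*z + c*(-18*z^2 + 33*z) + 3*z^2 - 6*z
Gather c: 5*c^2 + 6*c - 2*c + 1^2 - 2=5*c^2 + 4*c - 1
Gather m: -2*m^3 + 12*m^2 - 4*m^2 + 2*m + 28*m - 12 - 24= -2*m^3 + 8*m^2 + 30*m - 36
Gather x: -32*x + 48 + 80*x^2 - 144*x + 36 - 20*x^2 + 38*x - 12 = 60*x^2 - 138*x + 72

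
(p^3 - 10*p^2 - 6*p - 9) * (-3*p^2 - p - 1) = -3*p^5 + 29*p^4 + 27*p^3 + 43*p^2 + 15*p + 9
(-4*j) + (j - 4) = -3*j - 4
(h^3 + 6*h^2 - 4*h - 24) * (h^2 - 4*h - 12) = h^5 + 2*h^4 - 40*h^3 - 80*h^2 + 144*h + 288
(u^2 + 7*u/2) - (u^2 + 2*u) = 3*u/2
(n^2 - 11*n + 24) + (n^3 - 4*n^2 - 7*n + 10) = n^3 - 3*n^2 - 18*n + 34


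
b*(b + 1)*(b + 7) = b^3 + 8*b^2 + 7*b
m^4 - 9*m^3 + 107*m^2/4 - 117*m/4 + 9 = (m - 4)*(m - 3)*(m - 3/2)*(m - 1/2)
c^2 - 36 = (c - 6)*(c + 6)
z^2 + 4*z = z*(z + 4)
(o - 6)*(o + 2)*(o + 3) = o^3 - o^2 - 24*o - 36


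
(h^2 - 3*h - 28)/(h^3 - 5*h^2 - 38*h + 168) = (h + 4)/(h^2 + 2*h - 24)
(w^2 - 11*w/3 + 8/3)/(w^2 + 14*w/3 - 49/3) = (3*w^2 - 11*w + 8)/(3*w^2 + 14*w - 49)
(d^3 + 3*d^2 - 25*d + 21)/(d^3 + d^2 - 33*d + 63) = (d - 1)/(d - 3)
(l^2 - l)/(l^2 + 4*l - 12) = l*(l - 1)/(l^2 + 4*l - 12)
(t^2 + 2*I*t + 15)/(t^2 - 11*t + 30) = (t^2 + 2*I*t + 15)/(t^2 - 11*t + 30)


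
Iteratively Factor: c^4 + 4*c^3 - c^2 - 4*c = (c - 1)*(c^3 + 5*c^2 + 4*c) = c*(c - 1)*(c^2 + 5*c + 4) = c*(c - 1)*(c + 4)*(c + 1)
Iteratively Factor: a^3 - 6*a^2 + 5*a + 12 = (a - 3)*(a^2 - 3*a - 4) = (a - 3)*(a + 1)*(a - 4)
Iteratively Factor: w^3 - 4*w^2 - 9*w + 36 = (w + 3)*(w^2 - 7*w + 12) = (w - 4)*(w + 3)*(w - 3)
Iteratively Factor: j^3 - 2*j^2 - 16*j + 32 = (j + 4)*(j^2 - 6*j + 8) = (j - 2)*(j + 4)*(j - 4)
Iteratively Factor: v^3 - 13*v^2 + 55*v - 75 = (v - 5)*(v^2 - 8*v + 15) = (v - 5)*(v - 3)*(v - 5)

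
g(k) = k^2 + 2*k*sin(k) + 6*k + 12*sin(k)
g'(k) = 2*k*cos(k) + 2*k + 2*sin(k) + 12*cos(k) + 6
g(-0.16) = -2.80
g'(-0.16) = 16.89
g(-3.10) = -9.23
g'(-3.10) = -6.08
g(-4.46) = -3.89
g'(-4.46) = -1.75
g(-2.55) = -12.65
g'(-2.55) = -5.94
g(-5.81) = -0.93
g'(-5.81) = -4.37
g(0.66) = 12.56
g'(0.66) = 19.07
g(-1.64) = -15.85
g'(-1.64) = 0.12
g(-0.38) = -6.30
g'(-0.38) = 14.94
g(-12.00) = 65.56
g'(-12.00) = -27.05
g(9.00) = 147.36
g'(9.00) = -2.51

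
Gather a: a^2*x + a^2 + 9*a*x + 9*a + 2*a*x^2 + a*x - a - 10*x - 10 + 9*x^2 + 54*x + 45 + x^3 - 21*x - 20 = a^2*(x + 1) + a*(2*x^2 + 10*x + 8) + x^3 + 9*x^2 + 23*x + 15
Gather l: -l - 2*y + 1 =-l - 2*y + 1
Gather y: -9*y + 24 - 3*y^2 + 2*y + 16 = -3*y^2 - 7*y + 40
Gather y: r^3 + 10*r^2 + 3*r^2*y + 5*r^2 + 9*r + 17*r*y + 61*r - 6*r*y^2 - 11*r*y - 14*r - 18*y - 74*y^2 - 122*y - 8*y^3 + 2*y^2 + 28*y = r^3 + 15*r^2 + 56*r - 8*y^3 + y^2*(-6*r - 72) + y*(3*r^2 + 6*r - 112)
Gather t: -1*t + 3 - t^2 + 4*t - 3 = -t^2 + 3*t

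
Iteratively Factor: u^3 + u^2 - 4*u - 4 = (u + 1)*(u^2 - 4) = (u + 1)*(u + 2)*(u - 2)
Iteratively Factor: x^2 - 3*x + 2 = (x - 1)*(x - 2)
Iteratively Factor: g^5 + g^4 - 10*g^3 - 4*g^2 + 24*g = (g - 2)*(g^4 + 3*g^3 - 4*g^2 - 12*g) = g*(g - 2)*(g^3 + 3*g^2 - 4*g - 12) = g*(g - 2)*(g + 2)*(g^2 + g - 6) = g*(g - 2)^2*(g + 2)*(g + 3)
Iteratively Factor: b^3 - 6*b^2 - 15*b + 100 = (b - 5)*(b^2 - b - 20) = (b - 5)^2*(b + 4)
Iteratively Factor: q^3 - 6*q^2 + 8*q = (q)*(q^2 - 6*q + 8) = q*(q - 4)*(q - 2)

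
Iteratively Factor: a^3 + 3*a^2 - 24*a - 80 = (a + 4)*(a^2 - a - 20) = (a + 4)^2*(a - 5)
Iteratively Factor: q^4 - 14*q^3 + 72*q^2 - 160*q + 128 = (q - 4)*(q^3 - 10*q^2 + 32*q - 32) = (q - 4)*(q - 2)*(q^2 - 8*q + 16) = (q - 4)^2*(q - 2)*(q - 4)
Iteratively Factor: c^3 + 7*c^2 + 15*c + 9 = (c + 1)*(c^2 + 6*c + 9) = (c + 1)*(c + 3)*(c + 3)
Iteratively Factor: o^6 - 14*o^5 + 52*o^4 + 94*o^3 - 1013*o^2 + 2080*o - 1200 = (o + 4)*(o^5 - 18*o^4 + 124*o^3 - 402*o^2 + 595*o - 300) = (o - 1)*(o + 4)*(o^4 - 17*o^3 + 107*o^2 - 295*o + 300) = (o - 3)*(o - 1)*(o + 4)*(o^3 - 14*o^2 + 65*o - 100) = (o - 5)*(o - 3)*(o - 1)*(o + 4)*(o^2 - 9*o + 20) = (o - 5)^2*(o - 3)*(o - 1)*(o + 4)*(o - 4)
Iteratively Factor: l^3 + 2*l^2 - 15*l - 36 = (l - 4)*(l^2 + 6*l + 9) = (l - 4)*(l + 3)*(l + 3)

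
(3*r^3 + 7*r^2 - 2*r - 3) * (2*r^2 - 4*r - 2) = 6*r^5 + 2*r^4 - 38*r^3 - 12*r^2 + 16*r + 6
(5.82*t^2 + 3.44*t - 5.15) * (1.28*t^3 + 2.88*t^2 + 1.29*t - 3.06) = 7.4496*t^5 + 21.1648*t^4 + 10.823*t^3 - 28.2036*t^2 - 17.1699*t + 15.759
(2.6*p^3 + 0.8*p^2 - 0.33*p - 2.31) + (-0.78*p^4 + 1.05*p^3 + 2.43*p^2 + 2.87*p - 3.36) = -0.78*p^4 + 3.65*p^3 + 3.23*p^2 + 2.54*p - 5.67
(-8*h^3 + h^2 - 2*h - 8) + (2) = -8*h^3 + h^2 - 2*h - 6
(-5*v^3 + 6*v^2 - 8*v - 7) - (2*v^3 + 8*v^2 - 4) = -7*v^3 - 2*v^2 - 8*v - 3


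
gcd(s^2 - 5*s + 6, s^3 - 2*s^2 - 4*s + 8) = s - 2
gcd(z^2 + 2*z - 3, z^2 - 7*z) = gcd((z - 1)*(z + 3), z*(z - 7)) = 1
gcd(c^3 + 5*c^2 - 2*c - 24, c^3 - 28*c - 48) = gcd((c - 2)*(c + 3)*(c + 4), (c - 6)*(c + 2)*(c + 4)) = c + 4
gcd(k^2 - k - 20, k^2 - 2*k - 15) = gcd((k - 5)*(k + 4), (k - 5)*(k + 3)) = k - 5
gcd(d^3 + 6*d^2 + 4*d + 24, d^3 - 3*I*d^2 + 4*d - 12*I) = d^2 + 4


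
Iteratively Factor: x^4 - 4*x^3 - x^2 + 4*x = (x - 4)*(x^3 - x) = x*(x - 4)*(x^2 - 1) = x*(x - 4)*(x + 1)*(x - 1)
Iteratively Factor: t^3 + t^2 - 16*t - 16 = (t + 4)*(t^2 - 3*t - 4) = (t + 1)*(t + 4)*(t - 4)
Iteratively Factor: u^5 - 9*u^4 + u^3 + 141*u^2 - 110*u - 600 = (u + 2)*(u^4 - 11*u^3 + 23*u^2 + 95*u - 300) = (u - 5)*(u + 2)*(u^3 - 6*u^2 - 7*u + 60) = (u - 5)*(u - 4)*(u + 2)*(u^2 - 2*u - 15) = (u - 5)^2*(u - 4)*(u + 2)*(u + 3)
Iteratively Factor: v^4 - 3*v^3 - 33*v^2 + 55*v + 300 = (v + 3)*(v^3 - 6*v^2 - 15*v + 100) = (v - 5)*(v + 3)*(v^2 - v - 20) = (v - 5)^2*(v + 3)*(v + 4)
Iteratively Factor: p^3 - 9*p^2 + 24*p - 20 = (p - 2)*(p^2 - 7*p + 10) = (p - 2)^2*(p - 5)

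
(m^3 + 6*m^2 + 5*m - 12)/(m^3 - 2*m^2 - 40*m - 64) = (m^2 + 2*m - 3)/(m^2 - 6*m - 16)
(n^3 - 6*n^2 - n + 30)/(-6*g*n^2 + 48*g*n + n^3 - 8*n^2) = (-n^3 + 6*n^2 + n - 30)/(n*(6*g*n - 48*g - n^2 + 8*n))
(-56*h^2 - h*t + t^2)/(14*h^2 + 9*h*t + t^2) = (-8*h + t)/(2*h + t)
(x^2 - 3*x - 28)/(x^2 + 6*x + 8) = (x - 7)/(x + 2)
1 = 1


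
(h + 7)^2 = h^2 + 14*h + 49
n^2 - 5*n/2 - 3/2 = (n - 3)*(n + 1/2)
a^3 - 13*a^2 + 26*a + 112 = (a - 8)*(a - 7)*(a + 2)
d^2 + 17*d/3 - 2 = (d - 1/3)*(d + 6)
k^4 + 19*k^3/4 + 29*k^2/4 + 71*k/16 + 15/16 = (k + 1/2)*(k + 3/4)*(k + 1)*(k + 5/2)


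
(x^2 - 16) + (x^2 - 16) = 2*x^2 - 32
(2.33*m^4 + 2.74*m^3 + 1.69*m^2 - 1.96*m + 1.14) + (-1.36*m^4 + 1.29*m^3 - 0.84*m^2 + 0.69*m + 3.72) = 0.97*m^4 + 4.03*m^3 + 0.85*m^2 - 1.27*m + 4.86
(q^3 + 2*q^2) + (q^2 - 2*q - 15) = q^3 + 3*q^2 - 2*q - 15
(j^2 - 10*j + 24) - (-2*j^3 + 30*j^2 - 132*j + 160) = 2*j^3 - 29*j^2 + 122*j - 136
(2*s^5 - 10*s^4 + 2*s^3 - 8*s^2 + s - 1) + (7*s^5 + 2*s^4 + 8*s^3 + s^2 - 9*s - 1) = 9*s^5 - 8*s^4 + 10*s^3 - 7*s^2 - 8*s - 2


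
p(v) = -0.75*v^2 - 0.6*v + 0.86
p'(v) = -1.5*v - 0.6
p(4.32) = -15.73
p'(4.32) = -7.08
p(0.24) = 0.67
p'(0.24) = -0.96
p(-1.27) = 0.41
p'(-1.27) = 1.30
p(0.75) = -0.01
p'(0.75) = -1.72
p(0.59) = 0.24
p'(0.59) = -1.48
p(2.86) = -6.99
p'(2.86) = -4.89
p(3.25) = -9.01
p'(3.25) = -5.48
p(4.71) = -18.60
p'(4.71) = -7.66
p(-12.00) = -99.94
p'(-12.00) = 17.40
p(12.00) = -114.34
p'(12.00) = -18.60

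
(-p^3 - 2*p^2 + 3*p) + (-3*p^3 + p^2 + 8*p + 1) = -4*p^3 - p^2 + 11*p + 1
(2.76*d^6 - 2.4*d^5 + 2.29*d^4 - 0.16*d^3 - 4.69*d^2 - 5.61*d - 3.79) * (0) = 0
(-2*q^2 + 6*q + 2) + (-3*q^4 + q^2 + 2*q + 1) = -3*q^4 - q^2 + 8*q + 3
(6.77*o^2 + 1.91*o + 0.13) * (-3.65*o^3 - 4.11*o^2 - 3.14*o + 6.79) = -24.7105*o^5 - 34.7962*o^4 - 29.5824*o^3 + 39.4366*o^2 + 12.5607*o + 0.8827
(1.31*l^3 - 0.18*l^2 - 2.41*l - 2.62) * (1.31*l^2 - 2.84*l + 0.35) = 1.7161*l^5 - 3.9562*l^4 - 2.1874*l^3 + 3.3492*l^2 + 6.5973*l - 0.917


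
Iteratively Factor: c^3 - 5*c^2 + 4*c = (c - 4)*(c^2 - c) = (c - 4)*(c - 1)*(c)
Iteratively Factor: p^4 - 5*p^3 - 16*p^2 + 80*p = (p - 5)*(p^3 - 16*p) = (p - 5)*(p + 4)*(p^2 - 4*p) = (p - 5)*(p - 4)*(p + 4)*(p)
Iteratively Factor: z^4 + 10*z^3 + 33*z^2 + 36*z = (z)*(z^3 + 10*z^2 + 33*z + 36) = z*(z + 4)*(z^2 + 6*z + 9) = z*(z + 3)*(z + 4)*(z + 3)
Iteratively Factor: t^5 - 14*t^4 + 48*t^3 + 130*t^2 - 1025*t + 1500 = (t - 5)*(t^4 - 9*t^3 + 3*t^2 + 145*t - 300) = (t - 5)*(t + 4)*(t^3 - 13*t^2 + 55*t - 75) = (t - 5)^2*(t + 4)*(t^2 - 8*t + 15) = (t - 5)^2*(t - 3)*(t + 4)*(t - 5)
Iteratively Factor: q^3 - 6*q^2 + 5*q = (q - 1)*(q^2 - 5*q) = q*(q - 1)*(q - 5)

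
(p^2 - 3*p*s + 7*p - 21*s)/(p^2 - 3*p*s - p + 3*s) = (p + 7)/(p - 1)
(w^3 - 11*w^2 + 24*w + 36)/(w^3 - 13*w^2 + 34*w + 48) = (w - 6)/(w - 8)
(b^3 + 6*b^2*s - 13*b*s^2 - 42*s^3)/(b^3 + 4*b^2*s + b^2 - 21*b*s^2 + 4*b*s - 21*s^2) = (b + 2*s)/(b + 1)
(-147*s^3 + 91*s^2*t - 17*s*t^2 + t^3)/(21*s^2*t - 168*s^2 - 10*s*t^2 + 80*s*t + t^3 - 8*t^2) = (-7*s + t)/(t - 8)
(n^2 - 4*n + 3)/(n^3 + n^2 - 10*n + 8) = (n - 3)/(n^2 + 2*n - 8)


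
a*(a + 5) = a^2 + 5*a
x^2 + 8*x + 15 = (x + 3)*(x + 5)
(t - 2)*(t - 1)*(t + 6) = t^3 + 3*t^2 - 16*t + 12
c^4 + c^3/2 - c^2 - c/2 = c*(c - 1)*(c + 1/2)*(c + 1)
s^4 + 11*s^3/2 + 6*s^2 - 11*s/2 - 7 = (s - 1)*(s + 1)*(s + 2)*(s + 7/2)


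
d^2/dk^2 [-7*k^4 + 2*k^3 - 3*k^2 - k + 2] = -84*k^2 + 12*k - 6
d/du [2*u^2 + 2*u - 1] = 4*u + 2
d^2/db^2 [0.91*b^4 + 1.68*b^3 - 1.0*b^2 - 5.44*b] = 10.92*b^2 + 10.08*b - 2.0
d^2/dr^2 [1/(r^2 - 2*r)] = 2*(-r*(r - 2) + 4*(r - 1)^2)/(r^3*(r - 2)^3)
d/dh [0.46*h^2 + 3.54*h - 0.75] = 0.92*h + 3.54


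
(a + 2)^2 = a^2 + 4*a + 4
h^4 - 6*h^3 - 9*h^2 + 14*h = h*(h - 7)*(h - 1)*(h + 2)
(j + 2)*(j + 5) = j^2 + 7*j + 10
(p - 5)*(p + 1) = p^2 - 4*p - 5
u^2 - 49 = (u - 7)*(u + 7)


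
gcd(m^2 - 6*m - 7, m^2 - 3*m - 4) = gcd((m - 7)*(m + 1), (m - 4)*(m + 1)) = m + 1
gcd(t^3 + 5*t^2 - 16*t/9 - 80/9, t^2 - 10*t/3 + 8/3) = t - 4/3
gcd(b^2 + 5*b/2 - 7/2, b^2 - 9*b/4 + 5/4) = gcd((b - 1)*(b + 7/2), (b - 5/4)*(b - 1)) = b - 1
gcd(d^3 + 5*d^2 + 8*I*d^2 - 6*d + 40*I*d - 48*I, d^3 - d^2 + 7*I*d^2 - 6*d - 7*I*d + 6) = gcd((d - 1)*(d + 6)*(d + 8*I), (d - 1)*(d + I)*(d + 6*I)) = d - 1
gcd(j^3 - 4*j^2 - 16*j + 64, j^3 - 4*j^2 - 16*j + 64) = j^3 - 4*j^2 - 16*j + 64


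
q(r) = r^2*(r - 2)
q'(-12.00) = 480.00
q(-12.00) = -2016.00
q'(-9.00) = 279.00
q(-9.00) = -891.00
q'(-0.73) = 4.52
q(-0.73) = -1.45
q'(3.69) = 26.09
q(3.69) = 23.01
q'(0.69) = -1.33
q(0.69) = -0.62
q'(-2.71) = 32.87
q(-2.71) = -34.59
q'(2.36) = 7.27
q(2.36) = 2.01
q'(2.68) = 10.83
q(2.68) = 4.88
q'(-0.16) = 0.72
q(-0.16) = -0.06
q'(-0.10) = 0.43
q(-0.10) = -0.02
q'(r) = r^2 + 2*r*(r - 2)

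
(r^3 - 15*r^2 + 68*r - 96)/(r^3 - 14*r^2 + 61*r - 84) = (r - 8)/(r - 7)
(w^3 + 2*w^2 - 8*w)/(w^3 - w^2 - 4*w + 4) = w*(w + 4)/(w^2 + w - 2)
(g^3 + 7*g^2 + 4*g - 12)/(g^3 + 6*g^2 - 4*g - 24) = (g - 1)/(g - 2)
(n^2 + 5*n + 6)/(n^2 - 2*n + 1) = (n^2 + 5*n + 6)/(n^2 - 2*n + 1)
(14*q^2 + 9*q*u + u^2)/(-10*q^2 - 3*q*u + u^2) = (-7*q - u)/(5*q - u)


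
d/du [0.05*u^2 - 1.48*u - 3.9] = 0.1*u - 1.48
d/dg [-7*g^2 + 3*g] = 3 - 14*g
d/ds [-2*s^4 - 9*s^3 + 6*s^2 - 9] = s*(-8*s^2 - 27*s + 12)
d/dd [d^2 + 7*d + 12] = 2*d + 7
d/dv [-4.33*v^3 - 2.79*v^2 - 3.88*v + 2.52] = -12.99*v^2 - 5.58*v - 3.88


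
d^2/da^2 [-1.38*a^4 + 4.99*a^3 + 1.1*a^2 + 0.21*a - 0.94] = -16.56*a^2 + 29.94*a + 2.2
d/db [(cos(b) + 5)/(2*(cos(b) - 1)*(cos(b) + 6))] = (cos(b)^2 + 10*cos(b) + 31)*sin(b)/(2*(cos(b) - 1)^2*(cos(b) + 6)^2)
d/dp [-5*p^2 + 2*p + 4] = 2 - 10*p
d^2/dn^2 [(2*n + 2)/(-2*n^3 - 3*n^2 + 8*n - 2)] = 4*(-4*(n + 1)*(3*n^2 + 3*n - 4)^2 + (6*n^2 + 6*n + 3*(n + 1)*(2*n + 1) - 8)*(2*n^3 + 3*n^2 - 8*n + 2))/(2*n^3 + 3*n^2 - 8*n + 2)^3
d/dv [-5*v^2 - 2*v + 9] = -10*v - 2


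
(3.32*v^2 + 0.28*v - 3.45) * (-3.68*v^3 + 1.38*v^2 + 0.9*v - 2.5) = -12.2176*v^5 + 3.5512*v^4 + 16.0704*v^3 - 12.809*v^2 - 3.805*v + 8.625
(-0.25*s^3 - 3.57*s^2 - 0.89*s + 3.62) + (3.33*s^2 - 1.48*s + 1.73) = -0.25*s^3 - 0.24*s^2 - 2.37*s + 5.35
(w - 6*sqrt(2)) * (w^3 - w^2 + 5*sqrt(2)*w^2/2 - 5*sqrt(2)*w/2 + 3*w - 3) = w^4 - 7*sqrt(2)*w^3/2 - w^3 - 27*w^2 + 7*sqrt(2)*w^2/2 - 18*sqrt(2)*w + 27*w + 18*sqrt(2)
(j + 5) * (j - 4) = j^2 + j - 20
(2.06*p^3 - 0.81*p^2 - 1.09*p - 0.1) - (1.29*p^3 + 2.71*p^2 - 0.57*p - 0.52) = 0.77*p^3 - 3.52*p^2 - 0.52*p + 0.42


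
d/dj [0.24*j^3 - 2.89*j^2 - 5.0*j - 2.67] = 0.72*j^2 - 5.78*j - 5.0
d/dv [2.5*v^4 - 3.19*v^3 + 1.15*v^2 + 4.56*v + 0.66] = 10.0*v^3 - 9.57*v^2 + 2.3*v + 4.56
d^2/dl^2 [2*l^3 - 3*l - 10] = 12*l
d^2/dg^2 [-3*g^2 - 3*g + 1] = -6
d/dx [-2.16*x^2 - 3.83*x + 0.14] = -4.32*x - 3.83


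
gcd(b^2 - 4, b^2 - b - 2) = b - 2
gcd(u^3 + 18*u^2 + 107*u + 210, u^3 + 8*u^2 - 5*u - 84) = u + 7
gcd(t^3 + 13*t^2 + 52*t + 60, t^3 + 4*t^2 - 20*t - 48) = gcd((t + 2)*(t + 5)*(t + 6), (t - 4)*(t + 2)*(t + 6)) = t^2 + 8*t + 12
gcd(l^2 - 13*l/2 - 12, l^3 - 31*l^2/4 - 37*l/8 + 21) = l - 8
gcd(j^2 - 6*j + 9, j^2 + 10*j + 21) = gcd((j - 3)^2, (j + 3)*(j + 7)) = 1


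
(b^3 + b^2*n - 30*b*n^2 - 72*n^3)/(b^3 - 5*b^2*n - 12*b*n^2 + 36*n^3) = (b + 4*n)/(b - 2*n)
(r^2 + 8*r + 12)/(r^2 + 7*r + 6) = (r + 2)/(r + 1)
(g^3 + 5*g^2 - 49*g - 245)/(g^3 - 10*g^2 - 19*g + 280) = (g + 7)/(g - 8)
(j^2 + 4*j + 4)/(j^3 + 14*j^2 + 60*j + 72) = (j + 2)/(j^2 + 12*j + 36)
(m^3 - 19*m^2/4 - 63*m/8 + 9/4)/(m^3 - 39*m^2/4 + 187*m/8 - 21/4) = (2*m + 3)/(2*m - 7)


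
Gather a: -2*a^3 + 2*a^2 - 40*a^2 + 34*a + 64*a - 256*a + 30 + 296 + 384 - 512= -2*a^3 - 38*a^2 - 158*a + 198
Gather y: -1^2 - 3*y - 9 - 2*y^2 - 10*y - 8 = -2*y^2 - 13*y - 18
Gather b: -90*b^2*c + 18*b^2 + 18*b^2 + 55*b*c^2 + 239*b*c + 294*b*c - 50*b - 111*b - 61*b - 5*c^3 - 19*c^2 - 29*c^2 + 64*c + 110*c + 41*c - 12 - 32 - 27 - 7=b^2*(36 - 90*c) + b*(55*c^2 + 533*c - 222) - 5*c^3 - 48*c^2 + 215*c - 78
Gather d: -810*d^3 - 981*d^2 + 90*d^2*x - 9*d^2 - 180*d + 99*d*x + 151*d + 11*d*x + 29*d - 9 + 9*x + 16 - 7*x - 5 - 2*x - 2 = -810*d^3 + d^2*(90*x - 990) + 110*d*x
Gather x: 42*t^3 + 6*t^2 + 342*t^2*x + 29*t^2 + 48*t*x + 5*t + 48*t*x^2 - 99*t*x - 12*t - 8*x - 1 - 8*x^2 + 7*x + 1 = 42*t^3 + 35*t^2 - 7*t + x^2*(48*t - 8) + x*(342*t^2 - 51*t - 1)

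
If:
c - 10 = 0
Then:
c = 10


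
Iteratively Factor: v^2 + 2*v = (v + 2)*(v)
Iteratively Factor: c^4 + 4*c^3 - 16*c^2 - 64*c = (c - 4)*(c^3 + 8*c^2 + 16*c) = c*(c - 4)*(c^2 + 8*c + 16) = c*(c - 4)*(c + 4)*(c + 4)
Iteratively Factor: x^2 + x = (x)*(x + 1)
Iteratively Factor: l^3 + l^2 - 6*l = (l - 2)*(l^2 + 3*l) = (l - 2)*(l + 3)*(l)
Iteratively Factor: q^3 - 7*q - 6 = (q + 2)*(q^2 - 2*q - 3) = (q + 1)*(q + 2)*(q - 3)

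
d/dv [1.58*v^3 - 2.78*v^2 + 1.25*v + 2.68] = 4.74*v^2 - 5.56*v + 1.25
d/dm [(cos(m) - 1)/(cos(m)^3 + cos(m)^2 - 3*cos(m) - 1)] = 2*(-sin(m)^2*cos(m) + sin(m)^2 + 1)*sin(m)/(cos(m)^3 + cos(m)^2 - 3*cos(m) - 1)^2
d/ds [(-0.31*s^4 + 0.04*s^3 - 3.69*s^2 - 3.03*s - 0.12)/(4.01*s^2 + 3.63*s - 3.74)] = (-2.4862*s^5 - 3.2155*s^4 + 4.928*s^3 - 1.6932*s^2 + 28.5636*s + 11.7678)/(16.0801*s^4 + 29.1126*s^3 - 16.8179*s^2 - 27.1524*s + 13.9876)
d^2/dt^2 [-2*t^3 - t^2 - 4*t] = -12*t - 2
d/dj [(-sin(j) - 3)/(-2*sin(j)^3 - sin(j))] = -(4*sin(j) + 18 + 3/sin(j)^2)*cos(j)/(2*sin(j)^2 + 1)^2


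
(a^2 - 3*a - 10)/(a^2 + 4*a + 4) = (a - 5)/(a + 2)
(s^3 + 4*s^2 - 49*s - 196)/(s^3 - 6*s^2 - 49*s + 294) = (s + 4)/(s - 6)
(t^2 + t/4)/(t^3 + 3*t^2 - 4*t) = (t + 1/4)/(t^2 + 3*t - 4)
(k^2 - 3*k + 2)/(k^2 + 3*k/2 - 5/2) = 2*(k - 2)/(2*k + 5)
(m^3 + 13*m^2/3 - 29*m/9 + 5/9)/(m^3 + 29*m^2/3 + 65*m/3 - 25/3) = (m - 1/3)/(m + 5)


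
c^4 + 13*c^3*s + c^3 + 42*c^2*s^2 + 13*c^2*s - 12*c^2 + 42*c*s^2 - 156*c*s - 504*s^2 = (c - 3)*(c + 4)*(c + 6*s)*(c + 7*s)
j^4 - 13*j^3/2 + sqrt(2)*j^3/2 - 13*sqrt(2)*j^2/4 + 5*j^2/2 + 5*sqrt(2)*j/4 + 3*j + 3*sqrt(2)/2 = (j - 6)*(j - 1)*(j + 1/2)*(j + sqrt(2)/2)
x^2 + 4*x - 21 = (x - 3)*(x + 7)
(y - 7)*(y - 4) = y^2 - 11*y + 28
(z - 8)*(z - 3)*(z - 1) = z^3 - 12*z^2 + 35*z - 24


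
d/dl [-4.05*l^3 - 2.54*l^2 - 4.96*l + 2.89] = -12.15*l^2 - 5.08*l - 4.96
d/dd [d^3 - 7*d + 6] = 3*d^2 - 7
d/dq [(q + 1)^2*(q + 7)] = 3*(q + 1)*(q + 5)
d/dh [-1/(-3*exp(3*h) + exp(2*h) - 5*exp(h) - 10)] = (-9*exp(2*h) + 2*exp(h) - 5)*exp(h)/(3*exp(3*h) - exp(2*h) + 5*exp(h) + 10)^2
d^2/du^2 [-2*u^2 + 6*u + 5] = -4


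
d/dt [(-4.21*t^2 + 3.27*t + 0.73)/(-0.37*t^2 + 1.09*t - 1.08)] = (-3.379*t^2 + 9.6338*t - 4.3273)/(0.1369*t^4 - 0.8066*t^3 + 1.9873*t^2 - 2.3544*t + 1.1664)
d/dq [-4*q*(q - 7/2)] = 14 - 8*q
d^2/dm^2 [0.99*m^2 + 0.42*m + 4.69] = 1.98000000000000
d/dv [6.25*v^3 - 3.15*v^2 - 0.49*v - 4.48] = 18.75*v^2 - 6.3*v - 0.49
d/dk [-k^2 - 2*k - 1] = -2*k - 2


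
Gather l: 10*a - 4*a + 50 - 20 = 6*a + 30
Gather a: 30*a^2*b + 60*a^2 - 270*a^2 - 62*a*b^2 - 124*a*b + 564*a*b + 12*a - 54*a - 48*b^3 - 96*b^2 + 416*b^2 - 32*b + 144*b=a^2*(30*b - 210) + a*(-62*b^2 + 440*b - 42) - 48*b^3 + 320*b^2 + 112*b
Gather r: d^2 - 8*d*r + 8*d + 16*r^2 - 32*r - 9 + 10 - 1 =d^2 + 8*d + 16*r^2 + r*(-8*d - 32)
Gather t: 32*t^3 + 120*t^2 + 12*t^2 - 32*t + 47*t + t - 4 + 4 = 32*t^3 + 132*t^2 + 16*t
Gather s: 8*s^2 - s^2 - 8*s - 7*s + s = 7*s^2 - 14*s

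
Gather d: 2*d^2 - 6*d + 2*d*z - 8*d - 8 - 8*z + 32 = 2*d^2 + d*(2*z - 14) - 8*z + 24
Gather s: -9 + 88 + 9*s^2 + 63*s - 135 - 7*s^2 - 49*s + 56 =2*s^2 + 14*s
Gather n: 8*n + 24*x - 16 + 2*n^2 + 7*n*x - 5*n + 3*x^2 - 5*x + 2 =2*n^2 + n*(7*x + 3) + 3*x^2 + 19*x - 14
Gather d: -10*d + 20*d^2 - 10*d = 20*d^2 - 20*d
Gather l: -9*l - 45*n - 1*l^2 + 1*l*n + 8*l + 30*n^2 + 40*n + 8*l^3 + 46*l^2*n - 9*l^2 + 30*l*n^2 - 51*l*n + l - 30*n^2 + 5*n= 8*l^3 + l^2*(46*n - 10) + l*(30*n^2 - 50*n)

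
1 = 1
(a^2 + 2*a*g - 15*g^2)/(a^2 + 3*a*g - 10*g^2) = (a - 3*g)/(a - 2*g)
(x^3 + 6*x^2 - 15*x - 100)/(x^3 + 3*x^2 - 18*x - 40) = (x + 5)/(x + 2)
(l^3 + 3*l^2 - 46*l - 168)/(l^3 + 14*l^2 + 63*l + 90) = (l^2 - 3*l - 28)/(l^2 + 8*l + 15)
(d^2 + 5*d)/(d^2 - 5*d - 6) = d*(d + 5)/(d^2 - 5*d - 6)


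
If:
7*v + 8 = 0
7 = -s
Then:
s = -7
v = -8/7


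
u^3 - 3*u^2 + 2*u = u*(u - 2)*(u - 1)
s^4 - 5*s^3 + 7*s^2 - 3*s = s*(s - 3)*(s - 1)^2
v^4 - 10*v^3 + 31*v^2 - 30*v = v*(v - 5)*(v - 3)*(v - 2)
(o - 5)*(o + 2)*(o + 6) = o^3 + 3*o^2 - 28*o - 60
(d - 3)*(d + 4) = d^2 + d - 12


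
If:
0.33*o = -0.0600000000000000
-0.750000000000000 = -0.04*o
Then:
No Solution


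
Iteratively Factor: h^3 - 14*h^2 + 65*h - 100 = (h - 5)*(h^2 - 9*h + 20) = (h - 5)*(h - 4)*(h - 5)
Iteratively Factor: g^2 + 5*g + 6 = (g + 2)*(g + 3)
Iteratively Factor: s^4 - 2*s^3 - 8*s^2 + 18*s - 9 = (s - 1)*(s^3 - s^2 - 9*s + 9) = (s - 1)*(s + 3)*(s^2 - 4*s + 3) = (s - 1)^2*(s + 3)*(s - 3)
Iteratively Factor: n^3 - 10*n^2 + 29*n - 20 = (n - 1)*(n^2 - 9*n + 20) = (n - 5)*(n - 1)*(n - 4)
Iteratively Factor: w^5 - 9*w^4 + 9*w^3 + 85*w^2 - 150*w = (w)*(w^4 - 9*w^3 + 9*w^2 + 85*w - 150) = w*(w - 5)*(w^3 - 4*w^2 - 11*w + 30) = w*(w - 5)^2*(w^2 + w - 6) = w*(w - 5)^2*(w + 3)*(w - 2)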